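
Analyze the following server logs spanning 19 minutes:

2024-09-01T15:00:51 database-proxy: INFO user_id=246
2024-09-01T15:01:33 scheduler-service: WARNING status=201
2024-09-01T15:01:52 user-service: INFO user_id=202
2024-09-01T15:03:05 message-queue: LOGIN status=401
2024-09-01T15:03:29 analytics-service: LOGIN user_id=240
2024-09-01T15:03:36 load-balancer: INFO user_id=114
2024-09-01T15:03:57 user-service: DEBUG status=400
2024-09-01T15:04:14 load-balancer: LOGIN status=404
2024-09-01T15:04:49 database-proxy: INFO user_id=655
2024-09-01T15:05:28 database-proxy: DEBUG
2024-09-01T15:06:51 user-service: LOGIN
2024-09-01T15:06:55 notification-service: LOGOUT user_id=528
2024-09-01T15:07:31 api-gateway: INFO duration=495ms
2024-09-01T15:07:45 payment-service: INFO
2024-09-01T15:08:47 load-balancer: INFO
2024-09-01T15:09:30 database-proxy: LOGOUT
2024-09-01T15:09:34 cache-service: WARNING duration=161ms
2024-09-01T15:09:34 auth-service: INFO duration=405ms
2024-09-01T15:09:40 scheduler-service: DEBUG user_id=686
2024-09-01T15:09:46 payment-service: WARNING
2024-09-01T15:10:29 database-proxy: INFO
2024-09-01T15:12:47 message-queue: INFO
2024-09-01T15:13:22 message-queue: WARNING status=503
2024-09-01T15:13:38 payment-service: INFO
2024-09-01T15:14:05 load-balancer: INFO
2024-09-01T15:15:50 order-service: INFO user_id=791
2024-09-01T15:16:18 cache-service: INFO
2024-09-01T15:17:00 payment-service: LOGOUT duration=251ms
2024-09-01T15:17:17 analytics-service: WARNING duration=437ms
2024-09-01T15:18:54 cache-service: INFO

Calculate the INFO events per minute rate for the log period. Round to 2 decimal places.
0.79

To calculate the rate:

1. Count total INFO events: 15
2. Total time period: 19 minutes
3. Rate = 15 / 19 = 0.79 events per minute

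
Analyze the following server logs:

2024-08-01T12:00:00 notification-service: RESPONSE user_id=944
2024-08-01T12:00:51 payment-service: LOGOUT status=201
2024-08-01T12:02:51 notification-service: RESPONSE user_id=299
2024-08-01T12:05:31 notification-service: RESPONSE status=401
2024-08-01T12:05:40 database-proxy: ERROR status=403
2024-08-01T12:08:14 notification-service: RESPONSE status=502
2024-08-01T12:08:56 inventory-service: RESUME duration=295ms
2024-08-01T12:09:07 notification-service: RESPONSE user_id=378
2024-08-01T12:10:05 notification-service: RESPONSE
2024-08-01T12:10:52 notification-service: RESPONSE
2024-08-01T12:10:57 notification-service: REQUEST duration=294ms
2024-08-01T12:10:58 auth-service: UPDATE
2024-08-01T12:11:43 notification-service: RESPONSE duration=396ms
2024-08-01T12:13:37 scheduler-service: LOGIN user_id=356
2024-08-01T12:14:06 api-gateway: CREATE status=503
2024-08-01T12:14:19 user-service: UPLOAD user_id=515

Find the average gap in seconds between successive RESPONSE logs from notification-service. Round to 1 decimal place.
100.4

To calculate average interval:

1. Find all RESPONSE events for notification-service in order
2. Calculate time gaps between consecutive events
3. Compute mean of gaps: 703 / 7 = 100.4 seconds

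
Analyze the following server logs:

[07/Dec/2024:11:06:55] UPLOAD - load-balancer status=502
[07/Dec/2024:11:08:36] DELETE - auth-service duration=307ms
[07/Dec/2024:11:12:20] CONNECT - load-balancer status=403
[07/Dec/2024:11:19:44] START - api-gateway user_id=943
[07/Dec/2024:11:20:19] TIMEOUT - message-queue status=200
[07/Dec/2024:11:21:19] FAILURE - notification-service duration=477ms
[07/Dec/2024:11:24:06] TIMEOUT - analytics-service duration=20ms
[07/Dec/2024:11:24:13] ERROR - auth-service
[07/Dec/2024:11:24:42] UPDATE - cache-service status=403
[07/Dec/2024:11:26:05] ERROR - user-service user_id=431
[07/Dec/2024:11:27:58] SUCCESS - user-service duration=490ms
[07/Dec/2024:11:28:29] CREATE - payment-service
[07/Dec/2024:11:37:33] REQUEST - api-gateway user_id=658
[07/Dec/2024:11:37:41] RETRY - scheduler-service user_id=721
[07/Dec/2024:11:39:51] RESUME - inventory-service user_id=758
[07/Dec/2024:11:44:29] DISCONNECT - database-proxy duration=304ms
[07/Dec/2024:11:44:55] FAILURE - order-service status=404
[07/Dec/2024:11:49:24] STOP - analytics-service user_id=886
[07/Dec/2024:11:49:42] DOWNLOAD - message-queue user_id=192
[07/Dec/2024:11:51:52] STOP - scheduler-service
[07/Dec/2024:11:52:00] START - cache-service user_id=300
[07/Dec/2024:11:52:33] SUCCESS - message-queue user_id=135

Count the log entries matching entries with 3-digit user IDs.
9

To find matching entries:

1. Pattern to match: entries with 3-digit user IDs
2. Scan each log entry for the pattern
3. Count matches: 9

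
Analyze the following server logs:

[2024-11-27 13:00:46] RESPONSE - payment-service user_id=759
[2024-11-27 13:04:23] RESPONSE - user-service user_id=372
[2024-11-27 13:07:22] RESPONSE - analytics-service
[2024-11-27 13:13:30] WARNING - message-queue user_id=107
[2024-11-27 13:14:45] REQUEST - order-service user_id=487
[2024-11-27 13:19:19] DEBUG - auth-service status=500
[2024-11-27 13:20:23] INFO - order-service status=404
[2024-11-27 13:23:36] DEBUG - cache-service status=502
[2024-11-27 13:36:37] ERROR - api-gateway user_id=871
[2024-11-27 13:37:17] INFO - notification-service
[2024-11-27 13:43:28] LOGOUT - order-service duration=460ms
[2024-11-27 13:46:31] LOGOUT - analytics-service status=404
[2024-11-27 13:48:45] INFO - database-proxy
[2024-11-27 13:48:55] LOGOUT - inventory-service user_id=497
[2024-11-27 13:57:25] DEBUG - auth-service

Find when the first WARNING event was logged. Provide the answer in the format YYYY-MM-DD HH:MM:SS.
2024-11-27 13:13:30

To find the first event:

1. Filter for all WARNING events
2. Sort by timestamp
3. Select the first one
4. Timestamp: 2024-11-27 13:13:30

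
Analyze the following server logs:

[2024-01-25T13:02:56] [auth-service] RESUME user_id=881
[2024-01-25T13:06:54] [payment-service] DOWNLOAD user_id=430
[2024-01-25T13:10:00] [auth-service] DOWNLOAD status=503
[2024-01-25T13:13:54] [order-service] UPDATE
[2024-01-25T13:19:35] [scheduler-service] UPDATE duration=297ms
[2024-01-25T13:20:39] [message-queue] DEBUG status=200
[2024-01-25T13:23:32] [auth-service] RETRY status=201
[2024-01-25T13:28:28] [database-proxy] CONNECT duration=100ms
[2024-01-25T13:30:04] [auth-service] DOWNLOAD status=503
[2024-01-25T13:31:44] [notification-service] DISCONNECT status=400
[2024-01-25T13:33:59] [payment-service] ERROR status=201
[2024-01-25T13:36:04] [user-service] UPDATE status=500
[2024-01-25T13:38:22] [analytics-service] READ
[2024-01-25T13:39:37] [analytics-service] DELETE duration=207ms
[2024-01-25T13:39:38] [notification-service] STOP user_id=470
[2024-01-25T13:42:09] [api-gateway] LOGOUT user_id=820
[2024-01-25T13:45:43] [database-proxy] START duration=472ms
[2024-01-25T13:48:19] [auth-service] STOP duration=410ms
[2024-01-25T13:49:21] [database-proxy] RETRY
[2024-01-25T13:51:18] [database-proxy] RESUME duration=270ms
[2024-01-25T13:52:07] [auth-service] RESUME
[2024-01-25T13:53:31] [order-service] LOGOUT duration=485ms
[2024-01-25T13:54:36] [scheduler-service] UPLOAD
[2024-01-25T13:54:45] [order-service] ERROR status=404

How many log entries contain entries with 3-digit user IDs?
4

To find matching entries:

1. Pattern to match: entries with 3-digit user IDs
2. Scan each log entry for the pattern
3. Count matches: 4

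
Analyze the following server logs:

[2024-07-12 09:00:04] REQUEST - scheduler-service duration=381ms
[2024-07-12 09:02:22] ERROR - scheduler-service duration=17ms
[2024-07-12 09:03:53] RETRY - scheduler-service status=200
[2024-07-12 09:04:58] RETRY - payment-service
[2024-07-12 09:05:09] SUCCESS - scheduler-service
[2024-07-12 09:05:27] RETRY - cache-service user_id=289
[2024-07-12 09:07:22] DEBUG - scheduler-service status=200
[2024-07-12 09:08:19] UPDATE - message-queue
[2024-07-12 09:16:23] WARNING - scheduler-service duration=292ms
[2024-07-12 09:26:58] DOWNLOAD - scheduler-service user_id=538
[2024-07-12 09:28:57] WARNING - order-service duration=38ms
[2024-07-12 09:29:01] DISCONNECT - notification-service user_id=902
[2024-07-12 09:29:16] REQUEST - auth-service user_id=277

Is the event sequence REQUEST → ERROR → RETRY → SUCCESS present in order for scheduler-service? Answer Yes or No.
Yes

To verify sequence order:

1. Find all events in sequence REQUEST → ERROR → RETRY → SUCCESS for scheduler-service
2. Extract their timestamps
3. Check if timestamps are in ascending order
4. Result: Yes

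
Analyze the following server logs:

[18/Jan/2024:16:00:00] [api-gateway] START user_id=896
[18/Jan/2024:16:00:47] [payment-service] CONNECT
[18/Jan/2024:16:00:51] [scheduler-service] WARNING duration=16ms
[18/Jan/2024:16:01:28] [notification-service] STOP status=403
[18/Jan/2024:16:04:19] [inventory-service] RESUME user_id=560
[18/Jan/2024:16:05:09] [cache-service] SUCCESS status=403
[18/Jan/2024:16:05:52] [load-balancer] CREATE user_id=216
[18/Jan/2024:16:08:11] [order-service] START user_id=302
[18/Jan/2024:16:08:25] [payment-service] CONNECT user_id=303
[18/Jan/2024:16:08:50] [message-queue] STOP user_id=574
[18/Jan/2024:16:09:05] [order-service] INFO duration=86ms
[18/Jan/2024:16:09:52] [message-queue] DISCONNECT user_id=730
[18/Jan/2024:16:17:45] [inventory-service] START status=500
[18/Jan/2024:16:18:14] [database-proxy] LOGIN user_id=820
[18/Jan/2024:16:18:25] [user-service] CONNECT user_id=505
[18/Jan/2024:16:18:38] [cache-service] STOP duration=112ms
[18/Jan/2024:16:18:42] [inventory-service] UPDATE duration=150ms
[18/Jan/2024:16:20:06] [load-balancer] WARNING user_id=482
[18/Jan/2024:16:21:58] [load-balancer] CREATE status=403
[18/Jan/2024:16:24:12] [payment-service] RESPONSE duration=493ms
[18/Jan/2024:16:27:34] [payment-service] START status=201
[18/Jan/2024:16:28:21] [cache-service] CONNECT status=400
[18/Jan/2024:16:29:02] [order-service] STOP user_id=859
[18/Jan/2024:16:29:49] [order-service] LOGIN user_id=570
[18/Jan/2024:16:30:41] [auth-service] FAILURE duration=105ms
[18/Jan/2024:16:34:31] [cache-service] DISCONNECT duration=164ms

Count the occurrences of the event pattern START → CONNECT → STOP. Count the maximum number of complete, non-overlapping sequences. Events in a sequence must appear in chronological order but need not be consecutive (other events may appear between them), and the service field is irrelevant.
4

To count sequences:

1. Look for pattern: START → CONNECT → STOP
2. Greedily scan the log in chronological order, matching each sequence element in turn (ignoring service)
3. Each time the full pattern completes, increment the count and restart matching from the next event
4. Complete non-overlapping sequences found: 4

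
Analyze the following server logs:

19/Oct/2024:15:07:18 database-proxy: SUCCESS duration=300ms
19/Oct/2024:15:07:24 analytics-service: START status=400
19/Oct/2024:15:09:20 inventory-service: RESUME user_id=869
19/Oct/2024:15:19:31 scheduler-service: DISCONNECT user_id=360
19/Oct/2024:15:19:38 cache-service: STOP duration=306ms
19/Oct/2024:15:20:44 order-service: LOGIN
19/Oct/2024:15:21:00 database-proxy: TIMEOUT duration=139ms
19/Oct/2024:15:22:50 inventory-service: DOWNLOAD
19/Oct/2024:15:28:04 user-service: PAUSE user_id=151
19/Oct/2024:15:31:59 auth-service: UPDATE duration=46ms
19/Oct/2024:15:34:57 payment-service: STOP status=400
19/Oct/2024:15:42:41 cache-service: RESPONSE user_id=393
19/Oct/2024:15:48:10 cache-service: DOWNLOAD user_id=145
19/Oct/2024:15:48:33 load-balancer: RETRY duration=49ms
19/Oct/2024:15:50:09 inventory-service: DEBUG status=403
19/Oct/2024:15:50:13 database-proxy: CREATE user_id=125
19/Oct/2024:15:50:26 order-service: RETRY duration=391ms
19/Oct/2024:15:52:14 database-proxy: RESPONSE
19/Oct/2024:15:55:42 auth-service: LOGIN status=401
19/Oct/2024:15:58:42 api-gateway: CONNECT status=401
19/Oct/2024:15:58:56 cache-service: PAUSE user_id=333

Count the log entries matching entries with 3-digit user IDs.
7

To find matching entries:

1. Pattern to match: entries with 3-digit user IDs
2. Scan each log entry for the pattern
3. Count matches: 7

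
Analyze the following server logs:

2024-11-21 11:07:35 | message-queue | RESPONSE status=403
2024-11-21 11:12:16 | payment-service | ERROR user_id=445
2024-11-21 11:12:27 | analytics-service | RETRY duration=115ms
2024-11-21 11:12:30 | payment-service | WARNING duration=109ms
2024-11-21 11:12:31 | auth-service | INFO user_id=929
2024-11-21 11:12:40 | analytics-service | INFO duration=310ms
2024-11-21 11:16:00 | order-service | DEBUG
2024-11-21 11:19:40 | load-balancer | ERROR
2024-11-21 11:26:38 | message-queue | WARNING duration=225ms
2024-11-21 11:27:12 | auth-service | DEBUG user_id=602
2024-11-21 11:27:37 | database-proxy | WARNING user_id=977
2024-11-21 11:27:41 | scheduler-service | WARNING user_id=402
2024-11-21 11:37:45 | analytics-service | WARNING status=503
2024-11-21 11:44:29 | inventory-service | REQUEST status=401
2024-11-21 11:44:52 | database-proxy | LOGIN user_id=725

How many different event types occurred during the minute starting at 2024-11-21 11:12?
4

To count unique event types:

1. Filter events in the minute starting at 2024-11-21 11:12
2. Extract event types from matching entries
3. Count unique types: 4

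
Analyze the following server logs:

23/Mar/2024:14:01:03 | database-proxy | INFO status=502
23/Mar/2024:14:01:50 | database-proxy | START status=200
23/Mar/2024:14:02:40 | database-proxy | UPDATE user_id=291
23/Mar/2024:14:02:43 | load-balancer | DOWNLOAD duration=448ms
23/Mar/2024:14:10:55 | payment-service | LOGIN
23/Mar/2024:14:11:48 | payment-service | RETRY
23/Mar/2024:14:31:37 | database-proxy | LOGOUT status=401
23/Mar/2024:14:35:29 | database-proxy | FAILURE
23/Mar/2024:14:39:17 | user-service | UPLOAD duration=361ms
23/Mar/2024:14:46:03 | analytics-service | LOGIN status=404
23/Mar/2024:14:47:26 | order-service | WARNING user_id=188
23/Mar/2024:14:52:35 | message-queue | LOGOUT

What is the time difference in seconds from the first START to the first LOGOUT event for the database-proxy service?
1787

To find the time between events:

1. Locate the first START event for database-proxy: 23/Mar/2024:14:01:50
2. Locate the first LOGOUT event for database-proxy: 23/Mar/2024:14:31:37
3. Calculate the difference: 23/Mar/2024:14:31:37 - 23/Mar/2024:14:01:50 = 1787 seconds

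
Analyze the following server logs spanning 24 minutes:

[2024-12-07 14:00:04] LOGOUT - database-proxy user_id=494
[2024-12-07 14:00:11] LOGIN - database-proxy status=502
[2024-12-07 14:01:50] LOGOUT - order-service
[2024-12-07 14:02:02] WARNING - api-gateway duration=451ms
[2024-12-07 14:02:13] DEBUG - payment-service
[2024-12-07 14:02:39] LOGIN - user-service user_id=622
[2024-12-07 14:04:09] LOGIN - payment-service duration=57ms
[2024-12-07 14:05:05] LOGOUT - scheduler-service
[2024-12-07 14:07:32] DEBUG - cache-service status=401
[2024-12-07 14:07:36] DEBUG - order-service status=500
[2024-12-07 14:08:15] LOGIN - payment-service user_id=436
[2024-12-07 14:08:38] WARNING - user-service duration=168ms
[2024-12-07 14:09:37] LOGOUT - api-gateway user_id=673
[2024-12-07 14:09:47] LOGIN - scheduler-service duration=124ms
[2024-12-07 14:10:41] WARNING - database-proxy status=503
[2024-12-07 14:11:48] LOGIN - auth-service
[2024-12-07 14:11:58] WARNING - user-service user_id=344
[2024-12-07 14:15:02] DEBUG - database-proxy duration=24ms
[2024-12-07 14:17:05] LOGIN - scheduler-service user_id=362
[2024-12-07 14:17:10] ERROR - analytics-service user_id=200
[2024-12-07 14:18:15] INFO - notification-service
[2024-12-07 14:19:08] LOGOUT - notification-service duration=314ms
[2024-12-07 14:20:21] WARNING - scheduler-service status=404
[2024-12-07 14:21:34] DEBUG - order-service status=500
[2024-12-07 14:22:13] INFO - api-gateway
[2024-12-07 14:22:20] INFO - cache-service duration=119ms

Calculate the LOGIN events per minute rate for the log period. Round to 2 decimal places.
0.29

To calculate the rate:

1. Count total LOGIN events: 7
2. Total time period: 24 minutes
3. Rate = 7 / 24 = 0.29 events per minute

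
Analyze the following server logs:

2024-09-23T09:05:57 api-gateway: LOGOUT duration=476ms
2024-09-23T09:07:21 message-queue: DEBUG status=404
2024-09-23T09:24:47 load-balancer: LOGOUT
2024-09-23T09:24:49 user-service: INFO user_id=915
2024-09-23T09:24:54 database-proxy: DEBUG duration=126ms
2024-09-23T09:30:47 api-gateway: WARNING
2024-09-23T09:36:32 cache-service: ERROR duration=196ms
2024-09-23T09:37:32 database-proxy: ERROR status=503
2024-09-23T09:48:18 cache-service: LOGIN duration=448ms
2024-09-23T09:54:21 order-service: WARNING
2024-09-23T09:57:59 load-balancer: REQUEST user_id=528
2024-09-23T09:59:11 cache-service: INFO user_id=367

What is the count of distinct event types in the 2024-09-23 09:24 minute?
3

To count unique event types:

1. Filter events in the minute starting at 2024-09-23 09:24
2. Extract event types from matching entries
3. Count unique types: 3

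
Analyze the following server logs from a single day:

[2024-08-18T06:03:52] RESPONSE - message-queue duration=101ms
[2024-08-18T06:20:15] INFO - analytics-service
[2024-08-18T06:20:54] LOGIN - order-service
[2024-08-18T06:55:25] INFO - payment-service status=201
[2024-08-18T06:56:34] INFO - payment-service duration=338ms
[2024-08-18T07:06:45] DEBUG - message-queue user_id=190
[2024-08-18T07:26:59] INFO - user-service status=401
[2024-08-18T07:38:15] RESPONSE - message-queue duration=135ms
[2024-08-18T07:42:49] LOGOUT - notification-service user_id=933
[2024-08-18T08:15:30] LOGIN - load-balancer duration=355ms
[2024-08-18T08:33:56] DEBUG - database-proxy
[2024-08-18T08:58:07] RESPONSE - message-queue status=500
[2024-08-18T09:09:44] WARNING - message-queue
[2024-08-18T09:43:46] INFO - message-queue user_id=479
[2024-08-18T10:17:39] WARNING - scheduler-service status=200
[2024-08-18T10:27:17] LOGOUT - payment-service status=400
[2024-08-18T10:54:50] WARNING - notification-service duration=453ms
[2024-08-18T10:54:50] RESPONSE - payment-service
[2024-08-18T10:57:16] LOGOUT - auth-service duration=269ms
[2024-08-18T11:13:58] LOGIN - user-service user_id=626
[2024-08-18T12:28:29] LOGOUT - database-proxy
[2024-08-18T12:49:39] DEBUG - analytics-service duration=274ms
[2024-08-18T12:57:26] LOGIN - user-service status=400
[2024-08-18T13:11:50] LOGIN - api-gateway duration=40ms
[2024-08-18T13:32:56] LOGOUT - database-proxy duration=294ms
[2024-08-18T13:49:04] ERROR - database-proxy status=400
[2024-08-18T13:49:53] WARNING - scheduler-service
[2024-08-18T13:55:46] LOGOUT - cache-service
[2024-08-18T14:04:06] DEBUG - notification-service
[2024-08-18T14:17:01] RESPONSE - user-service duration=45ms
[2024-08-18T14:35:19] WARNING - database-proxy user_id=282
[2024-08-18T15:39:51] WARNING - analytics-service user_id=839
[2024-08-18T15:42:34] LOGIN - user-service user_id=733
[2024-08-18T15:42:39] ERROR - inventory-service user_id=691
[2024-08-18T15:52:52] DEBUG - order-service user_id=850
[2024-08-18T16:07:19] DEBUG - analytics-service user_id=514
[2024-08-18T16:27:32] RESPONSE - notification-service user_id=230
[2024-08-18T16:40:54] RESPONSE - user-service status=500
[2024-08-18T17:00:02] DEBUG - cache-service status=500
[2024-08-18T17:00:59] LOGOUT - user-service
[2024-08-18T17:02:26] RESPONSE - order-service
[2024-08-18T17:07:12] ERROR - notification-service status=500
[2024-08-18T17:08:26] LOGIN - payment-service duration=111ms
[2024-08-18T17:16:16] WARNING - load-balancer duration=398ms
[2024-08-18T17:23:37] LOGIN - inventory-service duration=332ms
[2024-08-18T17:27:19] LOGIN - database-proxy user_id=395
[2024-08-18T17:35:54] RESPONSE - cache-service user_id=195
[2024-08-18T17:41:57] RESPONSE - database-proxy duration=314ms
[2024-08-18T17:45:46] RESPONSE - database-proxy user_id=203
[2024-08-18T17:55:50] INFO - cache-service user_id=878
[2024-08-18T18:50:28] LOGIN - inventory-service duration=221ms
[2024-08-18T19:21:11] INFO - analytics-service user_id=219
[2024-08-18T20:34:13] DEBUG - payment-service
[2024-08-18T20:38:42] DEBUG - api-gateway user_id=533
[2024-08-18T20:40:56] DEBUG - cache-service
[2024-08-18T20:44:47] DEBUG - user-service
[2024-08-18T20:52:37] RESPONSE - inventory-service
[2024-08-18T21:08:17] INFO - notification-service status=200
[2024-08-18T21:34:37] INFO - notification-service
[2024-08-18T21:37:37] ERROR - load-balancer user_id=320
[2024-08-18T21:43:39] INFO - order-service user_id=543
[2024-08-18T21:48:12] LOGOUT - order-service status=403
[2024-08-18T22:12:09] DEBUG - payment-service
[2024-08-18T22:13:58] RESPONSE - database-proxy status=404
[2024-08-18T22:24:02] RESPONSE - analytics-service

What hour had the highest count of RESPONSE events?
17

To find the peak hour:

1. Group all RESPONSE events by hour
2. Count events in each hour
3. Find hour with maximum count
4. Peak hour: 17 (with 4 events)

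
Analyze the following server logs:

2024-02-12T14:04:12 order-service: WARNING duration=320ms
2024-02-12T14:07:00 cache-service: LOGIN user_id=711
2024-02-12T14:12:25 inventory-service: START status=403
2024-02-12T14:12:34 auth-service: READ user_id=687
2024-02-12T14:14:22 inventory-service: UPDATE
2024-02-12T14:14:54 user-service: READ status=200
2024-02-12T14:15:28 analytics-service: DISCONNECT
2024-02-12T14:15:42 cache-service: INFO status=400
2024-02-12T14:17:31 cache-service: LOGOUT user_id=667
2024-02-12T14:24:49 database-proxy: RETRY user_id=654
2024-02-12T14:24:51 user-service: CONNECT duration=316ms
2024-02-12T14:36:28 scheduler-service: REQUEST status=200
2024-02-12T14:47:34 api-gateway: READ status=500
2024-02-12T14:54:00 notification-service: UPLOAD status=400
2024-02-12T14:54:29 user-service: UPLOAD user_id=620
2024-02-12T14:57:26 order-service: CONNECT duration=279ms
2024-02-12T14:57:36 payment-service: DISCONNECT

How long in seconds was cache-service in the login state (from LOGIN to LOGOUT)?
631

To calculate state duration:

1. Find LOGIN event for cache-service: 2024-02-12T14:07:00
2. Find LOGOUT event for cache-service: 2024-02-12T14:17:31
3. Calculate duration: 2024-02-12T14:17:31 - 2024-02-12T14:07:00 = 631 seconds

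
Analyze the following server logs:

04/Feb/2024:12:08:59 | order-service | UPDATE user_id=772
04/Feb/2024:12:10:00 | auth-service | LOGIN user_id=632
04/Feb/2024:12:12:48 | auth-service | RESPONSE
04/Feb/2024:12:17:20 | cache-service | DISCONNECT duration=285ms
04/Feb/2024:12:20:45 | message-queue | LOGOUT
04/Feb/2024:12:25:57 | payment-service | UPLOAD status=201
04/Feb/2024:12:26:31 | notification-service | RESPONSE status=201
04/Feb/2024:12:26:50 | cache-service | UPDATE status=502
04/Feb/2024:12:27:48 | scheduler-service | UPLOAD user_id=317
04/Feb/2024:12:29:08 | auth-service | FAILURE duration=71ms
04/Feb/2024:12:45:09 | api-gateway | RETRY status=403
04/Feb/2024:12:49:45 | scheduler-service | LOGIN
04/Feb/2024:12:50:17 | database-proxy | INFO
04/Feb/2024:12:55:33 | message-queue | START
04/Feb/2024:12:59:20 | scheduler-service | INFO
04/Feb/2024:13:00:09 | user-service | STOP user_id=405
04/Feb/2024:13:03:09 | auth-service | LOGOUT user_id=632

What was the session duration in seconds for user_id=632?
3189

To calculate session duration:

1. Find LOGIN event for user_id=632: 04/Feb/2024:12:10:00
2. Find LOGOUT event for user_id=632: 04/Feb/2024:13:03:09
3. Session duration: 04/Feb/2024:13:03:09 - 04/Feb/2024:12:10:00 = 3189 seconds (53 minutes)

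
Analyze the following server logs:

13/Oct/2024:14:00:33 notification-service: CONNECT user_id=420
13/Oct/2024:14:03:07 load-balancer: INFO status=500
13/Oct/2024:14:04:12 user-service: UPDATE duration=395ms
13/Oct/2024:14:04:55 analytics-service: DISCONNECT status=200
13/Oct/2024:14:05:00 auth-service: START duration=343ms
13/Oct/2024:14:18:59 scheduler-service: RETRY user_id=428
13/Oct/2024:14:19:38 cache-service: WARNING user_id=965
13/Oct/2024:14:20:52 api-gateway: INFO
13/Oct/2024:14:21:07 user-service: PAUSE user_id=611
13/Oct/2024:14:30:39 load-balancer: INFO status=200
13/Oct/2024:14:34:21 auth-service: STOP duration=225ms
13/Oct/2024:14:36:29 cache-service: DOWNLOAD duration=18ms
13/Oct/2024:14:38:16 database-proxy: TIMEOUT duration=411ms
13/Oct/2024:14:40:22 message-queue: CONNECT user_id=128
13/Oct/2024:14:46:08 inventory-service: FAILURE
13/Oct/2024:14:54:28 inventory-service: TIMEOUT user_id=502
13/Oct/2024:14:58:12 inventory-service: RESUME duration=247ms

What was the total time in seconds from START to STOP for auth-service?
1761

To calculate state duration:

1. Find START event for auth-service: 13/Oct/2024:14:05:00
2. Find STOP event for auth-service: 13/Oct/2024:14:34:21
3. Calculate duration: 13/Oct/2024:14:34:21 - 13/Oct/2024:14:05:00 = 1761 seconds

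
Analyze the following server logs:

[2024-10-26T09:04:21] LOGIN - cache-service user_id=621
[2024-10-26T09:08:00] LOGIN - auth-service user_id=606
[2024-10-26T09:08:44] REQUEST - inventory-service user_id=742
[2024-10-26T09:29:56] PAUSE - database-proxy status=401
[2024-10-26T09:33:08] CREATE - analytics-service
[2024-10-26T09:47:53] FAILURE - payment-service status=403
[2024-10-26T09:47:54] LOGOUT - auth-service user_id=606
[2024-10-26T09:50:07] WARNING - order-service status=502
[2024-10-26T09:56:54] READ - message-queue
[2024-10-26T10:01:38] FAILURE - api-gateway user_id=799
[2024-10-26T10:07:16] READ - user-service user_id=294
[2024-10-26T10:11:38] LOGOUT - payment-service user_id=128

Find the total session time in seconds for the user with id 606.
2394

To calculate session duration:

1. Find LOGIN event for user_id=606: 2024-10-26T09:08:00
2. Find LOGOUT event for user_id=606: 2024-10-26T09:47:54
3. Session duration: 2024-10-26T09:47:54 - 2024-10-26T09:08:00 = 2394 seconds (39 minutes)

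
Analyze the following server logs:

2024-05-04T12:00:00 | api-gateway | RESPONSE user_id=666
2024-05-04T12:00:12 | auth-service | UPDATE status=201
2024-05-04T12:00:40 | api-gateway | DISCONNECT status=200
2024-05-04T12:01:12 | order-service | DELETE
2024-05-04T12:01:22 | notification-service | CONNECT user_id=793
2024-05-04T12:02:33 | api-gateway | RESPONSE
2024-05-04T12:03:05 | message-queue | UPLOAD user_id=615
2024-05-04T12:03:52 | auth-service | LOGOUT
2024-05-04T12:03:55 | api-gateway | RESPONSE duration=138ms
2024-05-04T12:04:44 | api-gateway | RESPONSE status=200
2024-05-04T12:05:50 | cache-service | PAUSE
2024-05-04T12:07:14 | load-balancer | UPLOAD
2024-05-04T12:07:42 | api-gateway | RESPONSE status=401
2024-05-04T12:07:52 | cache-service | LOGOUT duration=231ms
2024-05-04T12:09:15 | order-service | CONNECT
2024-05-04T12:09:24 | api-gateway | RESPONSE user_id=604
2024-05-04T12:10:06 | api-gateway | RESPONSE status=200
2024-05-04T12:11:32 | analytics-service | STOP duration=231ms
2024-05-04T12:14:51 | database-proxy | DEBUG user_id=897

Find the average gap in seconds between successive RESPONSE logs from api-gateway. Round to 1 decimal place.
101.0

To calculate average interval:

1. Find all RESPONSE events for api-gateway in order
2. Calculate time gaps between consecutive events
3. Compute mean of gaps: 606 / 6 = 101.0 seconds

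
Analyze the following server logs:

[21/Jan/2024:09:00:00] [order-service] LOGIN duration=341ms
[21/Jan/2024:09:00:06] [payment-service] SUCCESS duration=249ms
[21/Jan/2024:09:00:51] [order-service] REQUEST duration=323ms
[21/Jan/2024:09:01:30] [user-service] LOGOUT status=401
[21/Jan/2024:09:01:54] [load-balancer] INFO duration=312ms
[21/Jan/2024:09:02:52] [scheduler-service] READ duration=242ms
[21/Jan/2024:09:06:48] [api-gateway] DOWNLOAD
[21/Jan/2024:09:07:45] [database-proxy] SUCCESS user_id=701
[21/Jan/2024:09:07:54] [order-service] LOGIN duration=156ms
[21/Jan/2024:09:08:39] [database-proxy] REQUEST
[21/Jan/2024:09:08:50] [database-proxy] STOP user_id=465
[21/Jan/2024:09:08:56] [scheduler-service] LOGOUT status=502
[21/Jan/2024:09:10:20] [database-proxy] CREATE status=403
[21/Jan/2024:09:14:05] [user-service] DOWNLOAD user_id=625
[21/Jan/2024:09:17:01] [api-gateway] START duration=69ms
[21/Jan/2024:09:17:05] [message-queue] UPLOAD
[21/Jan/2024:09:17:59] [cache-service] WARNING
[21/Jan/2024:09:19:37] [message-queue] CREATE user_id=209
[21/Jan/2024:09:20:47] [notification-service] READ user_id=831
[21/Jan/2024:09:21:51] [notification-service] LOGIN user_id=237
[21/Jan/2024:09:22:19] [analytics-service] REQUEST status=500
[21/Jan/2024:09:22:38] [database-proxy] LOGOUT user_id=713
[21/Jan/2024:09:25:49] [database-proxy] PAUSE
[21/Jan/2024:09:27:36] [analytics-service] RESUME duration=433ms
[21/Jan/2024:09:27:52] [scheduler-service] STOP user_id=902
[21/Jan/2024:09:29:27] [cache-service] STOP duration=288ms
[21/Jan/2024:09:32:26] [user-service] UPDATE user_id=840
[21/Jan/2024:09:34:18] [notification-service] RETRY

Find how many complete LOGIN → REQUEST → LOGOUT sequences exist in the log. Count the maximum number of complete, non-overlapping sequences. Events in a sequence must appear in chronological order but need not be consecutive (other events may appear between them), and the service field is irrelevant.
3

To count sequences:

1. Look for pattern: LOGIN → REQUEST → LOGOUT
2. Greedily scan the log in chronological order, matching each sequence element in turn (ignoring service)
3. Each time the full pattern completes, increment the count and restart matching from the next event
4. Complete non-overlapping sequences found: 3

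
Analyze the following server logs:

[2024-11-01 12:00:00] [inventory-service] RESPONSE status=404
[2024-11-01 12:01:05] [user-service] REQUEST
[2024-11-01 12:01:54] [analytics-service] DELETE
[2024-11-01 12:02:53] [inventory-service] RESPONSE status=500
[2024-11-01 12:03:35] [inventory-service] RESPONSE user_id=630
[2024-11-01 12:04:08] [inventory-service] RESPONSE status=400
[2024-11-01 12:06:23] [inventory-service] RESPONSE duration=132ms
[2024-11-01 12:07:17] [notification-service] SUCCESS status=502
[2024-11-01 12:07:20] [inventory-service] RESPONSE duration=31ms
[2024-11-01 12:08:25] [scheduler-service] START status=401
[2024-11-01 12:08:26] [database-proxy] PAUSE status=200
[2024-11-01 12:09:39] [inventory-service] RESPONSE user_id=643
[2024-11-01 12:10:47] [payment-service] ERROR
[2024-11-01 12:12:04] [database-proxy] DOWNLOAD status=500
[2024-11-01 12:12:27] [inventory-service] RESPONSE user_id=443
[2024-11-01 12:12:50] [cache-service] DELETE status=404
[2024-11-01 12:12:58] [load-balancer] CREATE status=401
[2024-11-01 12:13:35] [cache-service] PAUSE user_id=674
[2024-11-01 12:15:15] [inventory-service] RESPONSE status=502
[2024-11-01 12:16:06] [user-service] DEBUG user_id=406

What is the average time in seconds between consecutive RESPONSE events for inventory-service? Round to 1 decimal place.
114.4

To calculate average interval:

1. Find all RESPONSE events for inventory-service in order
2. Calculate time gaps between consecutive events
3. Compute mean of gaps: 915 / 8 = 114.4 seconds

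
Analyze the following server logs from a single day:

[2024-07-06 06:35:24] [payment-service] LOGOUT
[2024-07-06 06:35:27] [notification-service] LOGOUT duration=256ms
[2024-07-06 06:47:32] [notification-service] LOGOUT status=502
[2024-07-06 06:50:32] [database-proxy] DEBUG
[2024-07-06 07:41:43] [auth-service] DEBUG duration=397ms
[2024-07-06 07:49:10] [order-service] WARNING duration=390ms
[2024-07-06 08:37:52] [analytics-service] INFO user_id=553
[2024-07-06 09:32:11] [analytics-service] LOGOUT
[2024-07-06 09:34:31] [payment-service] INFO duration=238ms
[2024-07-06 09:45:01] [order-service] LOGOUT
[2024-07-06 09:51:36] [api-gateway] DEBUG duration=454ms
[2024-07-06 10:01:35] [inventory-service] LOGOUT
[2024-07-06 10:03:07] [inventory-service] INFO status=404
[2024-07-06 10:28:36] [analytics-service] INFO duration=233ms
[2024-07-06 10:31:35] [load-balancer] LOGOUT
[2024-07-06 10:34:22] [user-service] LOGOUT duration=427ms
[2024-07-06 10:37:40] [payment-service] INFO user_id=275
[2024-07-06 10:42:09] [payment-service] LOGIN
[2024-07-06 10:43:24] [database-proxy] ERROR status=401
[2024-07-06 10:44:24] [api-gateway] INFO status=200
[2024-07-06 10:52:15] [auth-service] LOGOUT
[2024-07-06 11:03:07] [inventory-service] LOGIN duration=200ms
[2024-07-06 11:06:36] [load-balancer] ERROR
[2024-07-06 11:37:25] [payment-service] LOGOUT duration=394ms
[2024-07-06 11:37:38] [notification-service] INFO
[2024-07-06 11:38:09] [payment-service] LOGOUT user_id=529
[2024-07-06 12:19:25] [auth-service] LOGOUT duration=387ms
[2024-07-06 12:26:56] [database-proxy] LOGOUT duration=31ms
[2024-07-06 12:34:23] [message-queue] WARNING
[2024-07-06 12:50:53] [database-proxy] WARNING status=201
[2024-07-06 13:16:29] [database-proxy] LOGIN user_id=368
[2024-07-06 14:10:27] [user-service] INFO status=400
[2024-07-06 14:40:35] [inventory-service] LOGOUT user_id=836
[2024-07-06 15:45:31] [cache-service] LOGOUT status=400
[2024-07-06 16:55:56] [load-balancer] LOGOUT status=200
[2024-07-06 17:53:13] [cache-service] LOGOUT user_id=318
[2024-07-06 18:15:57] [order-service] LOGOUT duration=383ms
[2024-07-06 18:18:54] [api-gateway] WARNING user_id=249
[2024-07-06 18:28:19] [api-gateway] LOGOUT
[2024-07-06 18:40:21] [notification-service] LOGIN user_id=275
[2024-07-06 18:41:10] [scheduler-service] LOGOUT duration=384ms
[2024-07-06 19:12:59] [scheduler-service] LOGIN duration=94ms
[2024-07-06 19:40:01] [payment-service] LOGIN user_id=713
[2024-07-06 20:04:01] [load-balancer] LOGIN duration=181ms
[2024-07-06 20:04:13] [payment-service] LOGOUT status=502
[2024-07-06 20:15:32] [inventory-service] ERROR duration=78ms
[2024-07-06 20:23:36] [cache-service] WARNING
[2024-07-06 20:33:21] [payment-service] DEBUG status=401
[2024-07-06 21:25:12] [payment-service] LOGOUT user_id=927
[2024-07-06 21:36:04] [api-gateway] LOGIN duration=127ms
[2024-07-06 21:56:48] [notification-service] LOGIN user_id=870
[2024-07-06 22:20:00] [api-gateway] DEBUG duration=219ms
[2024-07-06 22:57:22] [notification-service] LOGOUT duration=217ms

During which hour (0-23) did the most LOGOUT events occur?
10

To find the peak hour:

1. Group all LOGOUT events by hour
2. Count events in each hour
3. Find hour with maximum count
4. Peak hour: 10 (with 4 events)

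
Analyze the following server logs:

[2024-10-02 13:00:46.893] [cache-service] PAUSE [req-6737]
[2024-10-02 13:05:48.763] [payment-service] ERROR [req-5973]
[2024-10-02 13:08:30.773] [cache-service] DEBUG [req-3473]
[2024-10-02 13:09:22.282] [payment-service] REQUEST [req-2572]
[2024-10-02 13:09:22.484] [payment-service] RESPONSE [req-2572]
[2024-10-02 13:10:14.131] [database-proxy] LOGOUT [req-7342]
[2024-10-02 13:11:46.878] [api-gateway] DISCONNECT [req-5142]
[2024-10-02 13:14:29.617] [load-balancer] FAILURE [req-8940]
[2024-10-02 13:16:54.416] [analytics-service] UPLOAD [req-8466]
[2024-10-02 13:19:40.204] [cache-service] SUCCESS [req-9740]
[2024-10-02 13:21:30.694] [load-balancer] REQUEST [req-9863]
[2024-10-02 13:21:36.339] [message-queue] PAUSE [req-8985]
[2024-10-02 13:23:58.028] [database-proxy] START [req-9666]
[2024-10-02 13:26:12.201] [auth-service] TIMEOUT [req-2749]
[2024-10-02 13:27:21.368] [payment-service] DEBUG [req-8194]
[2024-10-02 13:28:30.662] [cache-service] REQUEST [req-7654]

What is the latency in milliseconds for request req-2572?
202

To calculate latency:

1. Find REQUEST with id req-2572: 2024-10-02 13:09:22.282
2. Find RESPONSE with id req-2572: 2024-10-02 13:09:22.484
3. Latency: 2024-10-02 13:09:22.484 - 2024-10-02 13:09:22.282 = 202ms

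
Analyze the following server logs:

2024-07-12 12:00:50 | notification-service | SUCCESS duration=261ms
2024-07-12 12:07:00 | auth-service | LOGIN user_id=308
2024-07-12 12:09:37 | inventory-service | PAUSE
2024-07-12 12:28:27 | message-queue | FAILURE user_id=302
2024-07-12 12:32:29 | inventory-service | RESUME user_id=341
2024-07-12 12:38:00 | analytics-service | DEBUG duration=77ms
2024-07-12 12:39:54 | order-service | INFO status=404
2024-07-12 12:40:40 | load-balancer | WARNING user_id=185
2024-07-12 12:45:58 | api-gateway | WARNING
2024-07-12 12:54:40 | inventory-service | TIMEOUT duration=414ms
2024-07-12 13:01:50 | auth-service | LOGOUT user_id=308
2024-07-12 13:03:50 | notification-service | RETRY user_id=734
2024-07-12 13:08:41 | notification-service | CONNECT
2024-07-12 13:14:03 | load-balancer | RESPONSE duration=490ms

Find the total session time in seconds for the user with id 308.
3290

To calculate session duration:

1. Find LOGIN event for user_id=308: 2024-07-12 12:07:00
2. Find LOGOUT event for user_id=308: 2024-07-12 13:01:50
3. Session duration: 2024-07-12 13:01:50 - 2024-07-12 12:07:00 = 3290 seconds (54 minutes)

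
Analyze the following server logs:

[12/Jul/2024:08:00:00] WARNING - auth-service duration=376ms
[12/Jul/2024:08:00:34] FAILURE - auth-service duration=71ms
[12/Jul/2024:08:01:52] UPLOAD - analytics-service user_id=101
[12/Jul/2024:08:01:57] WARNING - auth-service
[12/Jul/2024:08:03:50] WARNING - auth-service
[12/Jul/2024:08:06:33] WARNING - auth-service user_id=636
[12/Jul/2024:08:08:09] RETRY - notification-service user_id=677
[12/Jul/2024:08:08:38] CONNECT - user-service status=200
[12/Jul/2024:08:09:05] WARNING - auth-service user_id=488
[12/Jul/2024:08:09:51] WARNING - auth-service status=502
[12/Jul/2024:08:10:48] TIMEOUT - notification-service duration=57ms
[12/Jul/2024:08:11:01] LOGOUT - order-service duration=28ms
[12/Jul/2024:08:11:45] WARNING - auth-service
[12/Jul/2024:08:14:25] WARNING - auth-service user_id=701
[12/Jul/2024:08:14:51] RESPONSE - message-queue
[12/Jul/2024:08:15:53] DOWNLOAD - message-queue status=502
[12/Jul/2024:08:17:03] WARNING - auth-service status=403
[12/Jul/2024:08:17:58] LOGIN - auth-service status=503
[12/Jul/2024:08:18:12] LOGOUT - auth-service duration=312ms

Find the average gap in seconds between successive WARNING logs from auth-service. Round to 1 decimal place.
127.9

To calculate average interval:

1. Find all WARNING events for auth-service in order
2. Calculate time gaps between consecutive events
3. Compute mean of gaps: 1023 / 8 = 127.9 seconds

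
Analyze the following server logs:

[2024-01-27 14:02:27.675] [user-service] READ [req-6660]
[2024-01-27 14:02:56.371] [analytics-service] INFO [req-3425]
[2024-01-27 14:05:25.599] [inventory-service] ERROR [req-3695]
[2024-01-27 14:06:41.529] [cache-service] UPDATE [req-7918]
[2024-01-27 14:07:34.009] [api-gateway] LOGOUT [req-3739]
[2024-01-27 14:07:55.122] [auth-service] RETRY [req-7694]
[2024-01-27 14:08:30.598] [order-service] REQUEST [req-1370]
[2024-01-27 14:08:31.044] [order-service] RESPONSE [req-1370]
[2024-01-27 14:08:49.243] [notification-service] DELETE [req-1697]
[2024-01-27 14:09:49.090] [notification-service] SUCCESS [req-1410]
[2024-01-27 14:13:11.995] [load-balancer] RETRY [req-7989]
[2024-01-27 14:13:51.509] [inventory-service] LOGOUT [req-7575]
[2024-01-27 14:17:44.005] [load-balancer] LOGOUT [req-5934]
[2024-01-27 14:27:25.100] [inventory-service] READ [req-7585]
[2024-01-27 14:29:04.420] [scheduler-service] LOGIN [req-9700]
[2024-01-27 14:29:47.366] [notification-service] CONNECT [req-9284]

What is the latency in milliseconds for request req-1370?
446

To calculate latency:

1. Find REQUEST with id req-1370: 2024-01-27 14:08:30.598
2. Find RESPONSE with id req-1370: 2024-01-27 14:08:31.044
3. Latency: 2024-01-27 14:08:31.044 - 2024-01-27 14:08:30.598 = 446ms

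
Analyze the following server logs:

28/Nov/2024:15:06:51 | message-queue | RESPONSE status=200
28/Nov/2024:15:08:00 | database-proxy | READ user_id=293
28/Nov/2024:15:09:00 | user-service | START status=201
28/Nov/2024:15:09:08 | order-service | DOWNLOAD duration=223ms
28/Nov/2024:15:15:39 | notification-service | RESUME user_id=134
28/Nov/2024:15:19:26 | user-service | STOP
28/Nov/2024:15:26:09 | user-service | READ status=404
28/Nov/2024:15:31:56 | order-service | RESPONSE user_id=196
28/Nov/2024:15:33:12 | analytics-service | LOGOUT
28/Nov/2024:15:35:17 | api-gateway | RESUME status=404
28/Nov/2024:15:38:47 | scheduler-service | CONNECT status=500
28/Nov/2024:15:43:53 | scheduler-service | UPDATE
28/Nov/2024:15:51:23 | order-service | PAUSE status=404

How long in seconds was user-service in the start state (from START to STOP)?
626

To calculate state duration:

1. Find START event for user-service: 28/Nov/2024:15:09:00
2. Find STOP event for user-service: 28/Nov/2024:15:19:26
3. Calculate duration: 28/Nov/2024:15:19:26 - 28/Nov/2024:15:09:00 = 626 seconds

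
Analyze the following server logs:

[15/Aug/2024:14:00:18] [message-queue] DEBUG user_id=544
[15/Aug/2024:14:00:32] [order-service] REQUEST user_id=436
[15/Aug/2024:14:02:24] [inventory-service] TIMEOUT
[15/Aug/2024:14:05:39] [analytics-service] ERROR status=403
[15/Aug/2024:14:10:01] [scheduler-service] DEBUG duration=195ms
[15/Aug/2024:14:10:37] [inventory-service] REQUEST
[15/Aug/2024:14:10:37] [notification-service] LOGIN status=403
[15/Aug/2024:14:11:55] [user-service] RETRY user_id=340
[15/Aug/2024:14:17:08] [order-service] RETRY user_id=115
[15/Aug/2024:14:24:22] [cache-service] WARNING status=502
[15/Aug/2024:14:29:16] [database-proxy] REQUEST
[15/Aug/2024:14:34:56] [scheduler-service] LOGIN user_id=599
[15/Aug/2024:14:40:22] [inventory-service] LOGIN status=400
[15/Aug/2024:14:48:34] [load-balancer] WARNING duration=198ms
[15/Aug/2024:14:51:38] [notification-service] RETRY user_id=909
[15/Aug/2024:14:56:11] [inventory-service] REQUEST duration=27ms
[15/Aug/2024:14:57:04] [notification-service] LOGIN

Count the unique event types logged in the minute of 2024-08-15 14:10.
3

To count unique event types:

1. Filter events in the minute starting at 2024-08-15 14:10
2. Extract event types from matching entries
3. Count unique types: 3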